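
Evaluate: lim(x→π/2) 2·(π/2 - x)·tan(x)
This is a 0·∞ indeterminate form.

Rewrite 0·∞ as a quotient (0/0 or ∞/∞ form), then apply L'Hôpital's rule:
  lim(x→π/2) 2·(π/2 - x)·tan(x) = 2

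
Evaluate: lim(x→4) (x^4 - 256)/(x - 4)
This is a standard limit.

Factor or rationalize the expression:
  lim(x→4) (x^4 - 256)/(x - 4) = 256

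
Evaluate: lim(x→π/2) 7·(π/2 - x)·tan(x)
This is a 0·∞ indeterminate form.

Rewrite 0·∞ as a quotient (0/0 or ∞/∞ form), then apply L'Hôpital's rule:
  lim(x→π/2) 7·(π/2 - x)·tan(x) = 7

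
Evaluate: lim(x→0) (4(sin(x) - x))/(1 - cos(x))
This is a 0/0 indeterminate form.

Apply L'Hôpital's rule: differentiate numerator and denominator separately.
  f(x) = -4·x + 4·sin(x)   ⇒   f'(x) = 4·cos(x) - 4
  g(x) = 1 - cos(x)   ⇒   g'(x) = sin(x)
  lim(x→0) f'(x)/g'(x) = lim(x→0) (4·cos(x) - 4)/(sin(x))
  = 0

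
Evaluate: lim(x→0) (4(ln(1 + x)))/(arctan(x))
This is a 0/0 indeterminate form.

Apply L'Hôpital's rule: differentiate numerator and denominator separately.
  f(x) = 4·ln(x + 1)   ⇒   f'(x) = 4/(x + 1)
  g(x) = atan(x)   ⇒   g'(x) = 1/(x^2 + 1)
  lim(x→0) f'(x)/g'(x) = lim(x→0) (4/(x + 1))/(1/(x^2 + 1))
  = 4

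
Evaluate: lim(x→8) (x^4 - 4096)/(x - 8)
This is a standard limit.

Factor or rationalize the expression:
  lim(x→8) (x^4 - 4096)/(x - 8) = 2048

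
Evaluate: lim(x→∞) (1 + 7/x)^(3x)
This is an exponential indeterminate form.

For exponential indeterminate forms, take the natural log:
  Let L = lim(x→∞) (1 + 7/x)^(3x)
  Then ln(L) = lim(x→∞) [exponent × ln(base)]
  Evaluate using L'Hôpital or standard limits, then exponentiate.
  L = e^(21)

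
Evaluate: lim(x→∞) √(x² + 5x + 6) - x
This is an ∞-∞ indeterminate form.

Combine fractions or rationalize to convert ∞-∞ to 0/0 form:
  lim(x→∞) √(x² + 5x + 6) - x = 5/2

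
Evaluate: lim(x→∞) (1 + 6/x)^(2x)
This is an exponential indeterminate form.

For exponential indeterminate forms, take the natural log:
  Let L = lim(x→∞) (1 + 6/x)^(2x)
  Then ln(L) = lim(x→∞) [exponent × ln(base)]
  Evaluate using L'Hôpital or standard limits, then exponentiate.
  L = e^(12)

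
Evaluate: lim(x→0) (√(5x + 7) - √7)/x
This is a standard limit.

Factor or rationalize the expression:
  lim(x→0) (√(5x + 7) - √7)/x = 5·sqrt(7)/14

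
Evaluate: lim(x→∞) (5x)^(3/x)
This is an exponential indeterminate form.

For exponential indeterminate forms, take the natural log:
  Let L = lim(x→∞) (5x)^(3/x)
  Then ln(L) = lim(x→∞) [exponent × ln(base)]
  Evaluate using L'Hôpital or standard limits, then exponentiate.
  L = 1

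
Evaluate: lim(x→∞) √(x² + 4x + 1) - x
This is an ∞-∞ indeterminate form.

Combine fractions or rationalize to convert ∞-∞ to 0/0 form:
  lim(x→∞) √(x² + 4x + 1) - x = 2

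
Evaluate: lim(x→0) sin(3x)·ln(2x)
This is a 0·∞ indeterminate form.

Rewrite 0·∞ as a quotient (0/0 or ∞/∞ form), then apply L'Hôpital's rule:
  lim(x→0) sin(3x)·ln(2x) = 0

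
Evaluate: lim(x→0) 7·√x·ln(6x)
This is a 0·∞ indeterminate form.

Rewrite 0·∞ as a quotient (0/0 or ∞/∞ form), then apply L'Hôpital's rule:
  lim(x→0) 7·√x·ln(6x) = 0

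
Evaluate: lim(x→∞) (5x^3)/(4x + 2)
This is an ∞/∞ indeterminate form.

Apply L'Hôpital's rule: differentiate numerator and denominator separately.
  f(x) = 5·x^3   ⇒   f'(x) = 15·x^2
  g(x) = 4·x + 2   ⇒   g'(x) = 4
  lim(x→∞) f'(x)/g'(x) = lim(x→∞) (15·x^2)/(4)
  = ∞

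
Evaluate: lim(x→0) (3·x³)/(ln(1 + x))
This is a 0/0 indeterminate form.

Apply L'Hôpital's rule: differentiate numerator and denominator separately.
  f(x) = 3·x^3   ⇒   f'(x) = 9·x^2
  g(x) = ln(x + 1)   ⇒   g'(x) = 1/(x + 1)
  lim(x→0) f'(x)/g'(x) = lim(x→0) (9·x^2)/(1/(x + 1))
  = 0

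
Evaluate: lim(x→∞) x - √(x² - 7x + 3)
This is an ∞-∞ indeterminate form.

Combine fractions or rationalize to convert ∞-∞ to 0/0 form:
  lim(x→∞) x - √(x² - 7x + 3) = 7/2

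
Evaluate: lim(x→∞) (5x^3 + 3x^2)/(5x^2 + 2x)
This is an ∞/∞ indeterminate form.

Apply L'Hôpital's rule: differentiate numerator and denominator separately.
  f(x) = 5·x^3 + 3·x^2   ⇒   f'(x) = 15·x^2 + 6·x
  g(x) = 5·x^2 + 2·x   ⇒   g'(x) = 10·x + 2
  lim(x→∞) f'(x)/g'(x) = lim(x→∞) (15·x^2 + 6·x)/(10·x + 2)
  = ∞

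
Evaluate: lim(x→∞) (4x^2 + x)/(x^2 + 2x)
This is an ∞/∞ indeterminate form.

Apply L'Hôpital's rule: differentiate numerator and denominator separately.
  f(x) = 4·x^2 + x   ⇒   f'(x) = 8·x + 1
  g(x) = x^2 + 2·x   ⇒   g'(x) = 2·x + 2
  lim(x→∞) f'(x)/g'(x) = lim(x→∞) (8·x + 1)/(2·x + 2)
  = 4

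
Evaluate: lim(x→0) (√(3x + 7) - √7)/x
This is a standard limit.

Factor or rationalize the expression:
  lim(x→0) (√(3x + 7) - √7)/x = 3·sqrt(7)/14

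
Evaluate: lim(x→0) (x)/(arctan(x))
This is a 0/0 indeterminate form.

Apply L'Hôpital's rule: differentiate numerator and denominator separately.
  f(x) = x   ⇒   f'(x) = 1
  g(x) = atan(x)   ⇒   g'(x) = 1/(x^2 + 1)
  lim(x→0) f'(x)/g'(x) = lim(x→0) (1)/(1/(x^2 + 1))
  = 1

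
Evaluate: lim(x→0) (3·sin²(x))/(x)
This is a 0/0 indeterminate form.

Apply L'Hôpital's rule: differentiate numerator and denominator separately.
  f(x) = 3·sin(x)^2   ⇒   f'(x) = 6·sin(x)·cos(x)
  g(x) = x   ⇒   g'(x) = 1
  lim(x→0) f'(x)/g'(x) = lim(x→0) (6·sin(x)·cos(x))/(1)
  = 0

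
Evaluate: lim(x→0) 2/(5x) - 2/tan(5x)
This is an ∞-∞ indeterminate form.

Combine fractions or rationalize to convert ∞-∞ to 0/0 form:
  lim(x→0) 2/(5x) - 2/tan(5x) = 0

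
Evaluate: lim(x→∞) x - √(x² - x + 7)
This is an ∞-∞ indeterminate form.

Combine fractions or rationalize to convert ∞-∞ to 0/0 form:
  lim(x→∞) x - √(x² - x + 7) = 1/2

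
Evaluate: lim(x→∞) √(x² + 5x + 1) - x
This is an ∞-∞ indeterminate form.

Combine fractions or rationalize to convert ∞-∞ to 0/0 form:
  lim(x→∞) √(x² + 5x + 1) - x = 5/2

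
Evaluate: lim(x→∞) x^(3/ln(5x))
This is an exponential indeterminate form.

For exponential indeterminate forms, take the natural log:
  Let L = lim(x→∞) x^(3/ln(5x))
  Then ln(L) = lim(x→∞) [exponent × ln(base)]
  Evaluate using L'Hôpital or standard limits, then exponentiate.
  L = e^(3)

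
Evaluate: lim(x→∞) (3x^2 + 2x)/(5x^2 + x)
This is an ∞/∞ indeterminate form.

Apply L'Hôpital's rule: differentiate numerator and denominator separately.
  f(x) = 3·x^2 + 2·x   ⇒   f'(x) = 6·x + 2
  g(x) = 5·x^2 + x   ⇒   g'(x) = 10·x + 1
  lim(x→∞) f'(x)/g'(x) = lim(x→∞) (6·x + 2)/(10·x + 1)
  = 3/5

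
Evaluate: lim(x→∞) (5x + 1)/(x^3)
This is an ∞/∞ indeterminate form.

Apply L'Hôpital's rule: differentiate numerator and denominator separately.
  f(x) = 5·x + 1   ⇒   f'(x) = 5
  g(x) = x^3   ⇒   g'(x) = 3·x^2
  lim(x→∞) f'(x)/g'(x) = lim(x→∞) (5)/(3·x^2)
  = 0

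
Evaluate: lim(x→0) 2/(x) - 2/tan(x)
This is an ∞-∞ indeterminate form.

Combine fractions or rationalize to convert ∞-∞ to 0/0 form:
  lim(x→0) 2/(x) - 2/tan(x) = 0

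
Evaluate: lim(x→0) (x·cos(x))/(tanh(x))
This is a 0/0 indeterminate form.

Apply L'Hôpital's rule: differentiate numerator and denominator separately.
  f(x) = x·cos(x)   ⇒   f'(x) = -x·sin(x) + cos(x)
  g(x) = tanh(x)   ⇒   g'(x) = 1 - tanh(x)^2
  lim(x→0) f'(x)/g'(x) = lim(x→0) (-x·sin(x) + cos(x))/(1 - tanh(x)^2)
  = 1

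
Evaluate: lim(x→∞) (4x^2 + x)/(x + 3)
This is an ∞/∞ indeterminate form.

Apply L'Hôpital's rule: differentiate numerator and denominator separately.
  f(x) = 4·x^2 + x   ⇒   f'(x) = 8·x + 1
  g(x) = x + 3   ⇒   g'(x) = 1
  lim(x→∞) f'(x)/g'(x) = lim(x→∞) (8·x + 1)/(1)
  = ∞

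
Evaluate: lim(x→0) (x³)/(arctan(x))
This is a 0/0 indeterminate form.

Apply L'Hôpital's rule: differentiate numerator and denominator separately.
  f(x) = x^3   ⇒   f'(x) = 3·x^2
  g(x) = atan(x)   ⇒   g'(x) = 1/(x^2 + 1)
  lim(x→0) f'(x)/g'(x) = lim(x→0) (3·x^2)/(1/(x^2 + 1))
  = 0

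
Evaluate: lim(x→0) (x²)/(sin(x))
This is a 0/0 indeterminate form.

Apply L'Hôpital's rule: differentiate numerator and denominator separately.
  f(x) = x^2   ⇒   f'(x) = 2·x
  g(x) = sin(x)   ⇒   g'(x) = cos(x)
  lim(x→0) f'(x)/g'(x) = lim(x→0) (2·x)/(cos(x))
  = 0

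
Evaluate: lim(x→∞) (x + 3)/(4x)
This is an ∞/∞ indeterminate form.

Apply L'Hôpital's rule: differentiate numerator and denominator separately.
  f(x) = x + 3   ⇒   f'(x) = 1
  g(x) = 4·x   ⇒   g'(x) = 4
  lim(x→∞) f'(x)/g'(x) = lim(x→∞) (1)/(4)
  = 1/4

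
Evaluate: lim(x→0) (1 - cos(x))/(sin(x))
This is a 0/0 indeterminate form.

Apply L'Hôpital's rule: differentiate numerator and denominator separately.
  f(x) = 1 - cos(x)   ⇒   f'(x) = sin(x)
  g(x) = sin(x)   ⇒   g'(x) = cos(x)
  lim(x→0) f'(x)/g'(x) = lim(x→0) (sin(x))/(cos(x))
  = 0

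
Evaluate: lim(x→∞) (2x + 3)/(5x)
This is an ∞/∞ indeterminate form.

Apply L'Hôpital's rule: differentiate numerator and denominator separately.
  f(x) = 2·x + 3   ⇒   f'(x) = 2
  g(x) = 5·x   ⇒   g'(x) = 5
  lim(x→∞) f'(x)/g'(x) = lim(x→∞) (2)/(5)
  = 2/5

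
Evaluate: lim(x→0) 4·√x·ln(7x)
This is a 0·∞ indeterminate form.

Rewrite 0·∞ as a quotient (0/0 or ∞/∞ form), then apply L'Hôpital's rule:
  lim(x→0) 4·√x·ln(7x) = 0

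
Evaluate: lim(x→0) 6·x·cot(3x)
This is a 0·∞ indeterminate form.

Rewrite 0·∞ as a quotient (0/0 or ∞/∞ form), then apply L'Hôpital's rule:
  lim(x→0) 6·x·cot(3x) = 2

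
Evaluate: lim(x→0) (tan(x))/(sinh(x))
This is a 0/0 indeterminate form.

Apply L'Hôpital's rule: differentiate numerator and denominator separately.
  f(x) = tan(x)   ⇒   f'(x) = tan(x)^2 + 1
  g(x) = sinh(x)   ⇒   g'(x) = cosh(x)
  lim(x→0) f'(x)/g'(x) = lim(x→0) (tan(x)^2 + 1)/(cosh(x))
  = 1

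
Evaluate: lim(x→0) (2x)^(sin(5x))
This is an exponential indeterminate form.

For exponential indeterminate forms, take the natural log:
  Let L = lim(x→0) (2x)^(sin(5x))
  Then ln(L) = lim(x→0) [exponent × ln(base)]
  Evaluate using L'Hôpital or standard limits, then exponentiate.
  L = 1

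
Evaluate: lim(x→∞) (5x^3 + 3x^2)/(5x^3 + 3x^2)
This is an ∞/∞ indeterminate form.

Apply L'Hôpital's rule: differentiate numerator and denominator separately.
  f(x) = 5·x^3 + 3·x^2   ⇒   f'(x) = 15·x^2 + 6·x
  g(x) = 5·x^3 + 3·x^2   ⇒   g'(x) = 15·x^2 + 6·x
  lim(x→∞) f'(x)/g'(x) = lim(x→∞) (15·x^2 + 6·x)/(15·x^2 + 6·x)
  = 1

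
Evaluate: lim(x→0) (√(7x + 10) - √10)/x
This is a standard limit.

Factor or rationalize the expression:
  lim(x→0) (√(7x + 10) - √10)/x = 7·sqrt(10)/20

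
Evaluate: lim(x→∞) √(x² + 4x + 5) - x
This is an ∞-∞ indeterminate form.

Combine fractions or rationalize to convert ∞-∞ to 0/0 form:
  lim(x→∞) √(x² + 4x + 5) - x = 2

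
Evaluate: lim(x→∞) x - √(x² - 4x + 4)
This is an ∞-∞ indeterminate form.

Combine fractions or rationalize to convert ∞-∞ to 0/0 form:
  lim(x→∞) x - √(x² - 4x + 4) = 2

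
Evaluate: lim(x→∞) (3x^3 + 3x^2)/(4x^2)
This is an ∞/∞ indeterminate form.

Apply L'Hôpital's rule: differentiate numerator and denominator separately.
  f(x) = 3·x^3 + 3·x^2   ⇒   f'(x) = 9·x^2 + 6·x
  g(x) = 4·x^2   ⇒   g'(x) = 8·x
  lim(x→∞) f'(x)/g'(x) = lim(x→∞) (9·x^2 + 6·x)/(8·x)
  = ∞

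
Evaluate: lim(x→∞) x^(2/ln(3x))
This is an exponential indeterminate form.

For exponential indeterminate forms, take the natural log:
  Let L = lim(x→∞) x^(2/ln(3x))
  Then ln(L) = lim(x→∞) [exponent × ln(base)]
  Evaluate using L'Hôpital or standard limits, then exponentiate.
  L = e²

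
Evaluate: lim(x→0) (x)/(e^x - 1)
This is a 0/0 indeterminate form.

Apply L'Hôpital's rule: differentiate numerator and denominator separately.
  f(x) = x   ⇒   f'(x) = 1
  g(x) = e^(x) - 1   ⇒   g'(x) = e^(x)
  lim(x→0) f'(x)/g'(x) = lim(x→0) (1)/(e^(x))
  = 1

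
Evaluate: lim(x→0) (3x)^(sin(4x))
This is an exponential indeterminate form.

For exponential indeterminate forms, take the natural log:
  Let L = lim(x→0) (3x)^(sin(4x))
  Then ln(L) = lim(x→0) [exponent × ln(base)]
  Evaluate using L'Hôpital or standard limits, then exponentiate.
  L = 1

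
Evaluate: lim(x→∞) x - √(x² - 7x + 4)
This is an ∞-∞ indeterminate form.

Combine fractions or rationalize to convert ∞-∞ to 0/0 form:
  lim(x→∞) x - √(x² - 7x + 4) = 7/2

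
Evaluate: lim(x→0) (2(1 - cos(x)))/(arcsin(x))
This is a 0/0 indeterminate form.

Apply L'Hôpital's rule: differentiate numerator and denominator separately.
  f(x) = 2 - 2·cos(x)   ⇒   f'(x) = 2·sin(x)
  g(x) = asin(x)   ⇒   g'(x) = 1/sqrt(1 - x^2)
  lim(x→0) f'(x)/g'(x) = lim(x→0) (2·sin(x))/(1/sqrt(1 - x^2))
  = 0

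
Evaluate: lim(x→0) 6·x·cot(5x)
This is a 0·∞ indeterminate form.

Rewrite 0·∞ as a quotient (0/0 or ∞/∞ form), then apply L'Hôpital's rule:
  lim(x→0) 6·x·cot(5x) = 6/5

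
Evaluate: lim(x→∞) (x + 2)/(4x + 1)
This is an ∞/∞ indeterminate form.

Apply L'Hôpital's rule: differentiate numerator and denominator separately.
  f(x) = x + 2   ⇒   f'(x) = 1
  g(x) = 4·x + 1   ⇒   g'(x) = 4
  lim(x→∞) f'(x)/g'(x) = lim(x→∞) (1)/(4)
  = 1/4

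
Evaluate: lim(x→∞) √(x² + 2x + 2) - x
This is an ∞-∞ indeterminate form.

Combine fractions or rationalize to convert ∞-∞ to 0/0 form:
  lim(x→∞) √(x² + 2x + 2) - x = 1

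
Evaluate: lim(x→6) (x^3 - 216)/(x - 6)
This is a standard limit.

Factor or rationalize the expression:
  lim(x→6) (x^3 - 216)/(x - 6) = 108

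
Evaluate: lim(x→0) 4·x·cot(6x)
This is a 0·∞ indeterminate form.

Rewrite 0·∞ as a quotient (0/0 or ∞/∞ form), then apply L'Hôpital's rule:
  lim(x→0) 4·x·cot(6x) = 2/3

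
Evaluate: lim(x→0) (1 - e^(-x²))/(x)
This is a 0/0 indeterminate form.

Apply L'Hôpital's rule: differentiate numerator and denominator separately.
  f(x) = 1 - e^(-x^2)   ⇒   f'(x) = 2·x·e^(-x^2)
  g(x) = x   ⇒   g'(x) = 1
  lim(x→0) f'(x)/g'(x) = lim(x→0) (2·x·e^(-x^2))/(1)
  = 0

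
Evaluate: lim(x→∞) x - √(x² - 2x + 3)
This is an ∞-∞ indeterminate form.

Combine fractions or rationalize to convert ∞-∞ to 0/0 form:
  lim(x→∞) x - √(x² - 2x + 3) = 1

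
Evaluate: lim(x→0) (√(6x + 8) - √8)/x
This is a standard limit.

Factor or rationalize the expression:
  lim(x→0) (√(6x + 8) - √8)/x = 3·sqrt(2)/4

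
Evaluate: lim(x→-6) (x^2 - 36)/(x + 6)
This is a standard limit.

Factor or rationalize the expression:
  lim(x→-6) (x^2 - 36)/(x + 6) = -12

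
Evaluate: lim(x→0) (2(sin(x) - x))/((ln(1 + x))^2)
This is a 0/0 indeterminate form.

Apply L'Hôpital's rule: differentiate numerator and denominator separately.
  f(x) = -2·x + 2·sin(x)   ⇒   f'(x) = 2·cos(x) - 2
  g(x) = ln(x + 1)^2   ⇒   g'(x) = 2·ln(x + 1)/(x + 1)
  lim(x→0) f'(x)/g'(x) = lim(x→0) (2·cos(x) - 2)/(2·ln(x + 1)/(x + 1))
  = 0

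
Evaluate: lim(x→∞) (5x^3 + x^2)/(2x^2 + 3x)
This is an ∞/∞ indeterminate form.

Apply L'Hôpital's rule: differentiate numerator and denominator separately.
  f(x) = 5·x^3 + x^2   ⇒   f'(x) = 15·x^2 + 2·x
  g(x) = 2·x^2 + 3·x   ⇒   g'(x) = 4·x + 3
  lim(x→∞) f'(x)/g'(x) = lim(x→∞) (15·x^2 + 2·x)/(4·x + 3)
  = ∞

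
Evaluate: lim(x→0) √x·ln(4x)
This is a 0·∞ indeterminate form.

Rewrite 0·∞ as a quotient (0/0 or ∞/∞ form), then apply L'Hôpital's rule:
  lim(x→0) √x·ln(4x) = 0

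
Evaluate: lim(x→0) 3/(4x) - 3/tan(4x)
This is an ∞-∞ indeterminate form.

Combine fractions or rationalize to convert ∞-∞ to 0/0 form:
  lim(x→0) 3/(4x) - 3/tan(4x) = 0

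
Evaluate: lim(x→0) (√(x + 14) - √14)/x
This is a standard limit.

Factor or rationalize the expression:
  lim(x→0) (√(x + 14) - √14)/x = sqrt(14)/28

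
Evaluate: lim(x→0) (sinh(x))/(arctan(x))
This is a 0/0 indeterminate form.

Apply L'Hôpital's rule: differentiate numerator and denominator separately.
  f(x) = sinh(x)   ⇒   f'(x) = cosh(x)
  g(x) = atan(x)   ⇒   g'(x) = 1/(x^2 + 1)
  lim(x→0) f'(x)/g'(x) = lim(x→0) (cosh(x))/(1/(x^2 + 1))
  = 1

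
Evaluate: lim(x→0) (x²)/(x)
This is a 0/0 indeterminate form.

Apply L'Hôpital's rule: differentiate numerator and denominator separately.
  f(x) = x^2   ⇒   f'(x) = 2·x
  g(x) = x   ⇒   g'(x) = 1
  lim(x→0) f'(x)/g'(x) = lim(x→0) (2·x)/(1)
  = 0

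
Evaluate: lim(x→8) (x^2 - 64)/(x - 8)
This is a standard limit.

Factor or rationalize the expression:
  lim(x→8) (x^2 - 64)/(x - 8) = 16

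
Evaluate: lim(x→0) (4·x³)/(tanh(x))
This is a 0/0 indeterminate form.

Apply L'Hôpital's rule: differentiate numerator and denominator separately.
  f(x) = 4·x^3   ⇒   f'(x) = 12·x^2
  g(x) = tanh(x)   ⇒   g'(x) = 1 - tanh(x)^2
  lim(x→0) f'(x)/g'(x) = lim(x→0) (12·x^2)/(1 - tanh(x)^2)
  = 0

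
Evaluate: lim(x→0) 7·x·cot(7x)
This is a 0·∞ indeterminate form.

Rewrite 0·∞ as a quotient (0/0 or ∞/∞ form), then apply L'Hôpital's rule:
  lim(x→0) 7·x·cot(7x) = 1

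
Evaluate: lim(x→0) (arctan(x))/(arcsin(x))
This is a 0/0 indeterminate form.

Apply L'Hôpital's rule: differentiate numerator and denominator separately.
  f(x) = atan(x)   ⇒   f'(x) = 1/(x^2 + 1)
  g(x) = asin(x)   ⇒   g'(x) = 1/sqrt(1 - x^2)
  lim(x→0) f'(x)/g'(x) = lim(x→0) (1/(x^2 + 1))/(1/sqrt(1 - x^2))
  = 1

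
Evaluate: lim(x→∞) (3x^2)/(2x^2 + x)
This is an ∞/∞ indeterminate form.

Apply L'Hôpital's rule: differentiate numerator and denominator separately.
  f(x) = 3·x^2   ⇒   f'(x) = 6·x
  g(x) = 2·x^2 + x   ⇒   g'(x) = 4·x + 1
  lim(x→∞) f'(x)/g'(x) = lim(x→∞) (6·x)/(4·x + 1)
  = 3/2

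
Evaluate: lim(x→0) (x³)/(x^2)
This is a 0/0 indeterminate form.

Apply L'Hôpital's rule: differentiate numerator and denominator separately.
  f(x) = x^3   ⇒   f'(x) = 3·x^2
  g(x) = x^2   ⇒   g'(x) = 2·x
  lim(x→0) f'(x)/g'(x) = lim(x→0) (3·x^2)/(2·x)
  = 0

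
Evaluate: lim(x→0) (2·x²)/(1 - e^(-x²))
This is a 0/0 indeterminate form.

Apply L'Hôpital's rule: differentiate numerator and denominator separately.
  f(x) = 2·x^2   ⇒   f'(x) = 4·x
  g(x) = 1 - e^(-x^2)   ⇒   g'(x) = 2·x·e^(-x^2)
  lim(x→0) f'(x)/g'(x) = lim(x→0) (4·x)/(2·x·e^(-x^2))
  = 2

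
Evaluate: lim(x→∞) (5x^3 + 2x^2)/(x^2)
This is an ∞/∞ indeterminate form.

Apply L'Hôpital's rule: differentiate numerator and denominator separately.
  f(x) = 5·x^3 + 2·x^2   ⇒   f'(x) = 15·x^2 + 4·x
  g(x) = x^2   ⇒   g'(x) = 2·x
  lim(x→∞) f'(x)/g'(x) = lim(x→∞) (15·x^2 + 4·x)/(2·x)
  = ∞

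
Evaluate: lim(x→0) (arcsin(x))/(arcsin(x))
This is a 0/0 indeterminate form.

Apply L'Hôpital's rule: differentiate numerator and denominator separately.
  f(x) = asin(x)   ⇒   f'(x) = 1/sqrt(1 - x^2)
  g(x) = asin(x)   ⇒   g'(x) = 1/sqrt(1 - x^2)
  lim(x→0) f'(x)/g'(x) = lim(x→0) (1/sqrt(1 - x^2))/(1/sqrt(1 - x^2))
  = 1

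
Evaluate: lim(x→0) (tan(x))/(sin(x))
This is a 0/0 indeterminate form.

Apply L'Hôpital's rule: differentiate numerator and denominator separately.
  f(x) = tan(x)   ⇒   f'(x) = tan(x)^2 + 1
  g(x) = sin(x)   ⇒   g'(x) = cos(x)
  lim(x→0) f'(x)/g'(x) = lim(x→0) (tan(x)^2 + 1)/(cos(x))
  = 1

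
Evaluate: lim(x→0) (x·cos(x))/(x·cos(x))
This is a 0/0 indeterminate form.

Apply L'Hôpital's rule: differentiate numerator and denominator separately.
  f(x) = x·cos(x)   ⇒   f'(x) = -x·sin(x) + cos(x)
  g(x) = x·cos(x)   ⇒   g'(x) = -x·sin(x) + cos(x)
  lim(x→0) f'(x)/g'(x) = lim(x→0) (-x·sin(x) + cos(x))/(-x·sin(x) + cos(x))
  = 1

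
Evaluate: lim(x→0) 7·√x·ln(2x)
This is a 0·∞ indeterminate form.

Rewrite 0·∞ as a quotient (0/0 or ∞/∞ form), then apply L'Hôpital's rule:
  lim(x→0) 7·√x·ln(2x) = 0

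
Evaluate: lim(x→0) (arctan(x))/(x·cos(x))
This is a 0/0 indeterminate form.

Apply L'Hôpital's rule: differentiate numerator and denominator separately.
  f(x) = atan(x)   ⇒   f'(x) = 1/(x^2 + 1)
  g(x) = x·cos(x)   ⇒   g'(x) = -x·sin(x) + cos(x)
  lim(x→0) f'(x)/g'(x) = lim(x→0) (1/(x^2 + 1))/(-x·sin(x) + cos(x))
  = 1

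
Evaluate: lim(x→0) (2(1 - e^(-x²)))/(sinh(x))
This is a 0/0 indeterminate form.

Apply L'Hôpital's rule: differentiate numerator and denominator separately.
  f(x) = 2 - 2·e^(-x^2)   ⇒   f'(x) = 4·x·e^(-x^2)
  g(x) = sinh(x)   ⇒   g'(x) = cosh(x)
  lim(x→0) f'(x)/g'(x) = lim(x→0) (4·x·e^(-x^2))/(cosh(x))
  = 0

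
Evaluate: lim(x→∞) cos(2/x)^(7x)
This is an exponential indeterminate form.

For exponential indeterminate forms, take the natural log:
  Let L = lim(x→∞) cos(2/x)^(7x)
  Then ln(L) = lim(x→∞) [exponent × ln(base)]
  Evaluate using L'Hôpital or standard limits, then exponentiate.
  L = 1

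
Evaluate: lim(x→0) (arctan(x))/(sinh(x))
This is a 0/0 indeterminate form.

Apply L'Hôpital's rule: differentiate numerator and denominator separately.
  f(x) = atan(x)   ⇒   f'(x) = 1/(x^2 + 1)
  g(x) = sinh(x)   ⇒   g'(x) = cosh(x)
  lim(x→0) f'(x)/g'(x) = lim(x→0) (1/(x^2 + 1))/(cosh(x))
  = 1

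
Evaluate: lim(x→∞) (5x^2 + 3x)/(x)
This is an ∞/∞ indeterminate form.

Apply L'Hôpital's rule: differentiate numerator and denominator separately.
  f(x) = 5·x^2 + 3·x   ⇒   f'(x) = 10·x + 3
  g(x) = x   ⇒   g'(x) = 1
  lim(x→∞) f'(x)/g'(x) = lim(x→∞) (10·x + 3)/(1)
  = ∞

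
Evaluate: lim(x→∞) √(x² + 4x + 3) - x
This is an ∞-∞ indeterminate form.

Combine fractions or rationalize to convert ∞-∞ to 0/0 form:
  lim(x→∞) √(x² + 4x + 3) - x = 2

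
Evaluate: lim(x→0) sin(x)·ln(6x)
This is a 0·∞ indeterminate form.

Rewrite 0·∞ as a quotient (0/0 or ∞/∞ form), then apply L'Hôpital's rule:
  lim(x→0) sin(x)·ln(6x) = 0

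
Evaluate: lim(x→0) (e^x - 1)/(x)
This is a 0/0 indeterminate form.

Apply L'Hôpital's rule: differentiate numerator and denominator separately.
  f(x) = e^(x) - 1   ⇒   f'(x) = e^(x)
  g(x) = x   ⇒   g'(x) = 1
  lim(x→0) f'(x)/g'(x) = lim(x→0) (e^(x))/(1)
  = 1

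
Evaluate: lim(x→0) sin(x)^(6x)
This is an exponential indeterminate form.

For exponential indeterminate forms, take the natural log:
  Let L = lim(x→0) sin(x)^(6x)
  Then ln(L) = lim(x→0) [exponent × ln(base)]
  Evaluate using L'Hôpital or standard limits, then exponentiate.
  L = 1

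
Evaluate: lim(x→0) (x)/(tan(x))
This is a 0/0 indeterminate form.

Apply L'Hôpital's rule: differentiate numerator and denominator separately.
  f(x) = x   ⇒   f'(x) = 1
  g(x) = tan(x)   ⇒   g'(x) = tan(x)^2 + 1
  lim(x→0) f'(x)/g'(x) = lim(x→0) (1)/(tan(x)^2 + 1)
  = 1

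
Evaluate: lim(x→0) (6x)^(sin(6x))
This is an exponential indeterminate form.

For exponential indeterminate forms, take the natural log:
  Let L = lim(x→0) (6x)^(sin(6x))
  Then ln(L) = lim(x→0) [exponent × ln(base)]
  Evaluate using L'Hôpital or standard limits, then exponentiate.
  L = 1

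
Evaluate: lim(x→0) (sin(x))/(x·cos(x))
This is a 0/0 indeterminate form.

Apply L'Hôpital's rule: differentiate numerator and denominator separately.
  f(x) = sin(x)   ⇒   f'(x) = cos(x)
  g(x) = x·cos(x)   ⇒   g'(x) = -x·sin(x) + cos(x)
  lim(x→0) f'(x)/g'(x) = lim(x→0) (cos(x))/(-x·sin(x) + cos(x))
  = 1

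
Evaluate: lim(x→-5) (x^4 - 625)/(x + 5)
This is a standard limit.

Factor or rationalize the expression:
  lim(x→-5) (x^4 - 625)/(x + 5) = -500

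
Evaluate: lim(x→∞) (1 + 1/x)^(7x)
This is an exponential indeterminate form.

For exponential indeterminate forms, take the natural log:
  Let L = lim(x→∞) (1 + 1/x)^(7x)
  Then ln(L) = lim(x→∞) [exponent × ln(base)]
  Evaluate using L'Hôpital or standard limits, then exponentiate.
  L = e^(7)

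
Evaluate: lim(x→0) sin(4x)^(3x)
This is an exponential indeterminate form.

For exponential indeterminate forms, take the natural log:
  Let L = lim(x→0) sin(4x)^(3x)
  Then ln(L) = lim(x→0) [exponent × ln(base)]
  Evaluate using L'Hôpital or standard limits, then exponentiate.
  L = 1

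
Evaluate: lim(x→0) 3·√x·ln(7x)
This is a 0·∞ indeterminate form.

Rewrite 0·∞ as a quotient (0/0 or ∞/∞ form), then apply L'Hôpital's rule:
  lim(x→0) 3·√x·ln(7x) = 0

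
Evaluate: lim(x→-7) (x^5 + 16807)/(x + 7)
This is a standard limit.

Factor or rationalize the expression:
  lim(x→-7) (x^5 + 16807)/(x + 7) = 12005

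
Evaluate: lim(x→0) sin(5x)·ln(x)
This is a 0·∞ indeterminate form.

Rewrite 0·∞ as a quotient (0/0 or ∞/∞ form), then apply L'Hôpital's rule:
  lim(x→0) sin(5x)·ln(x) = 0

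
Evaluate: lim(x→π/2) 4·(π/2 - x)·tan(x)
This is a 0·∞ indeterminate form.

Rewrite 0·∞ as a quotient (0/0 or ∞/∞ form), then apply L'Hôpital's rule:
  lim(x→π/2) 4·(π/2 - x)·tan(x) = 4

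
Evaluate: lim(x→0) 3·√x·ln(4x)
This is a 0·∞ indeterminate form.

Rewrite 0·∞ as a quotient (0/0 or ∞/∞ form), then apply L'Hôpital's rule:
  lim(x→0) 3·√x·ln(4x) = 0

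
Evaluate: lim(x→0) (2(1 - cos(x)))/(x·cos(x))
This is a 0/0 indeterminate form.

Apply L'Hôpital's rule: differentiate numerator and denominator separately.
  f(x) = 2 - 2·cos(x)   ⇒   f'(x) = 2·sin(x)
  g(x) = x·cos(x)   ⇒   g'(x) = -x·sin(x) + cos(x)
  lim(x→0) f'(x)/g'(x) = lim(x→0) (2·sin(x))/(-x·sin(x) + cos(x))
  = 0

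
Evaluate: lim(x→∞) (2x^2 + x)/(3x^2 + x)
This is an ∞/∞ indeterminate form.

Apply L'Hôpital's rule: differentiate numerator and denominator separately.
  f(x) = 2·x^2 + x   ⇒   f'(x) = 4·x + 1
  g(x) = 3·x^2 + x   ⇒   g'(x) = 6·x + 1
  lim(x→∞) f'(x)/g'(x) = lim(x→∞) (4·x + 1)/(6·x + 1)
  = 2/3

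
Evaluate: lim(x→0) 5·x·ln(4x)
This is a 0·∞ indeterminate form.

Rewrite 0·∞ as a quotient (0/0 or ∞/∞ form), then apply L'Hôpital's rule:
  lim(x→0) 5·x·ln(4x) = 0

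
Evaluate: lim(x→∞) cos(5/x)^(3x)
This is an exponential indeterminate form.

For exponential indeterminate forms, take the natural log:
  Let L = lim(x→∞) cos(5/x)^(3x)
  Then ln(L) = lim(x→∞) [exponent × ln(base)]
  Evaluate using L'Hôpital or standard limits, then exponentiate.
  L = 1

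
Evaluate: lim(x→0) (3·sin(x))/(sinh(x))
This is a 0/0 indeterminate form.

Apply L'Hôpital's rule: differentiate numerator and denominator separately.
  f(x) = 3·sin(x)   ⇒   f'(x) = 3·cos(x)
  g(x) = sinh(x)   ⇒   g'(x) = cosh(x)
  lim(x→0) f'(x)/g'(x) = lim(x→0) (3·cos(x))/(cosh(x))
  = 3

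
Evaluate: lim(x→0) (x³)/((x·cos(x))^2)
This is a 0/0 indeterminate form.

Apply L'Hôpital's rule: differentiate numerator and denominator separately.
  f(x) = x^3   ⇒   f'(x) = 3·x^2
  g(x) = x^2·cos(x)^2   ⇒   g'(x) = -2·x^2·sin(x)·cos(x) + 2·x·cos(x)^2
  lim(x→0) f'(x)/g'(x) = lim(x→0) (3·x^2)/(-2·x^2·sin(x)·cos(x) + 2·x·cos(x)^2)
  = 0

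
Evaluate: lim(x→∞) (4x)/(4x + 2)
This is an ∞/∞ indeterminate form.

Apply L'Hôpital's rule: differentiate numerator and denominator separately.
  f(x) = 4·x   ⇒   f'(x) = 4
  g(x) = 4·x + 2   ⇒   g'(x) = 4
  lim(x→∞) f'(x)/g'(x) = lim(x→∞) (4)/(4)
  = 1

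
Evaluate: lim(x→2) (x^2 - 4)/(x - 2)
This is a standard limit.

Factor or rationalize the expression:
  lim(x→2) (x^2 - 4)/(x - 2) = 4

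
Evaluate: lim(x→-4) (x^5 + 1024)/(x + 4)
This is a standard limit.

Factor or rationalize the expression:
  lim(x→-4) (x^5 + 1024)/(x + 4) = 1280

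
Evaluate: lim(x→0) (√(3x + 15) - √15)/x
This is a standard limit.

Factor or rationalize the expression:
  lim(x→0) (√(3x + 15) - √15)/x = sqrt(15)/10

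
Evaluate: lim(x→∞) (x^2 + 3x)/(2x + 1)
This is an ∞/∞ indeterminate form.

Apply L'Hôpital's rule: differentiate numerator and denominator separately.
  f(x) = x^2 + 3·x   ⇒   f'(x) = 2·x + 3
  g(x) = 2·x + 1   ⇒   g'(x) = 2
  lim(x→∞) f'(x)/g'(x) = lim(x→∞) (2·x + 3)/(2)
  = ∞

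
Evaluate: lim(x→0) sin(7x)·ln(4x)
This is a 0·∞ indeterminate form.

Rewrite 0·∞ as a quotient (0/0 or ∞/∞ form), then apply L'Hôpital's rule:
  lim(x→0) sin(7x)·ln(4x) = 0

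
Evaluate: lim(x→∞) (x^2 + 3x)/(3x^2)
This is an ∞/∞ indeterminate form.

Apply L'Hôpital's rule: differentiate numerator and denominator separately.
  f(x) = x^2 + 3·x   ⇒   f'(x) = 2·x + 3
  g(x) = 3·x^2   ⇒   g'(x) = 6·x
  lim(x→∞) f'(x)/g'(x) = lim(x→∞) (2·x + 3)/(6·x)
  = 1/3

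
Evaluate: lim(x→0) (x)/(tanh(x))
This is a 0/0 indeterminate form.

Apply L'Hôpital's rule: differentiate numerator and denominator separately.
  f(x) = x   ⇒   f'(x) = 1
  g(x) = tanh(x)   ⇒   g'(x) = 1 - tanh(x)^2
  lim(x→0) f'(x)/g'(x) = lim(x→0) (1)/(1 - tanh(x)^2)
  = 1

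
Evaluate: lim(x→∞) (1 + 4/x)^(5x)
This is an exponential indeterminate form.

For exponential indeterminate forms, take the natural log:
  Let L = lim(x→∞) (1 + 4/x)^(5x)
  Then ln(L) = lim(x→∞) [exponent × ln(base)]
  Evaluate using L'Hôpital or standard limits, then exponentiate.
  L = e^(20)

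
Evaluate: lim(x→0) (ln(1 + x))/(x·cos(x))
This is a 0/0 indeterminate form.

Apply L'Hôpital's rule: differentiate numerator and denominator separately.
  f(x) = ln(x + 1)   ⇒   f'(x) = 1/(x + 1)
  g(x) = x·cos(x)   ⇒   g'(x) = -x·sin(x) + cos(x)
  lim(x→0) f'(x)/g'(x) = lim(x→0) (1/(x + 1))/(-x·sin(x) + cos(x))
  = 1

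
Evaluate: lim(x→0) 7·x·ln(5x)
This is a 0·∞ indeterminate form.

Rewrite 0·∞ as a quotient (0/0 or ∞/∞ form), then apply L'Hôpital's rule:
  lim(x→0) 7·x·ln(5x) = 0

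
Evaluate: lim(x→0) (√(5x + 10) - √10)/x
This is a standard limit.

Factor or rationalize the expression:
  lim(x→0) (√(5x + 10) - √10)/x = sqrt(10)/4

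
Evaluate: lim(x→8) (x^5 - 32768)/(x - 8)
This is a standard limit.

Factor or rationalize the expression:
  lim(x→8) (x^5 - 32768)/(x - 8) = 20480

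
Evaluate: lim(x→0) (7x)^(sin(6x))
This is an exponential indeterminate form.

For exponential indeterminate forms, take the natural log:
  Let L = lim(x→0) (7x)^(sin(6x))
  Then ln(L) = lim(x→0) [exponent × ln(base)]
  Evaluate using L'Hôpital or standard limits, then exponentiate.
  L = 1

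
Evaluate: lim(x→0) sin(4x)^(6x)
This is an exponential indeterminate form.

For exponential indeterminate forms, take the natural log:
  Let L = lim(x→0) sin(4x)^(6x)
  Then ln(L) = lim(x→0) [exponent × ln(base)]
  Evaluate using L'Hôpital or standard limits, then exponentiate.
  L = 1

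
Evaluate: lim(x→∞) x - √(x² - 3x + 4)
This is an ∞-∞ indeterminate form.

Combine fractions or rationalize to convert ∞-∞ to 0/0 form:
  lim(x→∞) x - √(x² - 3x + 4) = 3/2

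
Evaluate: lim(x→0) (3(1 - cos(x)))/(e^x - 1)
This is a 0/0 indeterminate form.

Apply L'Hôpital's rule: differentiate numerator and denominator separately.
  f(x) = 3 - 3·cos(x)   ⇒   f'(x) = 3·sin(x)
  g(x) = e^(x) - 1   ⇒   g'(x) = e^(x)
  lim(x→0) f'(x)/g'(x) = lim(x→0) (3·sin(x))/(e^(x))
  = 0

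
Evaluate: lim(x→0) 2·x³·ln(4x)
This is a 0·∞ indeterminate form.

Rewrite 0·∞ as a quotient (0/0 or ∞/∞ form), then apply L'Hôpital's rule:
  lim(x→0) 2·x³·ln(4x) = 0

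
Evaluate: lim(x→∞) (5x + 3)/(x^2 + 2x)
This is an ∞/∞ indeterminate form.

Apply L'Hôpital's rule: differentiate numerator and denominator separately.
  f(x) = 5·x + 3   ⇒   f'(x) = 5
  g(x) = x^2 + 2·x   ⇒   g'(x) = 2·x + 2
  lim(x→∞) f'(x)/g'(x) = lim(x→∞) (5)/(2·x + 2)
  = 0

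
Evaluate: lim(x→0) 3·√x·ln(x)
This is a 0·∞ indeterminate form.

Rewrite 0·∞ as a quotient (0/0 or ∞/∞ form), then apply L'Hôpital's rule:
  lim(x→0) 3·√x·ln(x) = 0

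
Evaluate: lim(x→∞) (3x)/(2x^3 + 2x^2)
This is an ∞/∞ indeterminate form.

Apply L'Hôpital's rule: differentiate numerator and denominator separately.
  f(x) = 3·x   ⇒   f'(x) = 3
  g(x) = 2·x^3 + 2·x^2   ⇒   g'(x) = 6·x^2 + 4·x
  lim(x→∞) f'(x)/g'(x) = lim(x→∞) (3)/(6·x^2 + 4·x)
  = 0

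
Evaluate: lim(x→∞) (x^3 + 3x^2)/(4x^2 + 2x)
This is an ∞/∞ indeterminate form.

Apply L'Hôpital's rule: differentiate numerator and denominator separately.
  f(x) = x^3 + 3·x^2   ⇒   f'(x) = 3·x^2 + 6·x
  g(x) = 4·x^2 + 2·x   ⇒   g'(x) = 8·x + 2
  lim(x→∞) f'(x)/g'(x) = lim(x→∞) (3·x^2 + 6·x)/(8·x + 2)
  = ∞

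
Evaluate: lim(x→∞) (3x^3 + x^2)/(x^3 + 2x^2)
This is an ∞/∞ indeterminate form.

Apply L'Hôpital's rule: differentiate numerator and denominator separately.
  f(x) = 3·x^3 + x^2   ⇒   f'(x) = 9·x^2 + 2·x
  g(x) = x^3 + 2·x^2   ⇒   g'(x) = 3·x^2 + 4·x
  lim(x→∞) f'(x)/g'(x) = lim(x→∞) (9·x^2 + 2·x)/(3·x^2 + 4·x)
  = 3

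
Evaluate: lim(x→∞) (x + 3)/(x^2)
This is an ∞/∞ indeterminate form.

Apply L'Hôpital's rule: differentiate numerator and denominator separately.
  f(x) = x + 3   ⇒   f'(x) = 1
  g(x) = x^2   ⇒   g'(x) = 2·x
  lim(x→∞) f'(x)/g'(x) = lim(x→∞) (1)/(2·x)
  = 0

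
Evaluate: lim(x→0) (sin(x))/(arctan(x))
This is a 0/0 indeterminate form.

Apply L'Hôpital's rule: differentiate numerator and denominator separately.
  f(x) = sin(x)   ⇒   f'(x) = cos(x)
  g(x) = atan(x)   ⇒   g'(x) = 1/(x^2 + 1)
  lim(x→0) f'(x)/g'(x) = lim(x→0) (cos(x))/(1/(x^2 + 1))
  = 1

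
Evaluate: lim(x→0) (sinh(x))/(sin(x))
This is a 0/0 indeterminate form.

Apply L'Hôpital's rule: differentiate numerator and denominator separately.
  f(x) = sinh(x)   ⇒   f'(x) = cosh(x)
  g(x) = sin(x)   ⇒   g'(x) = cos(x)
  lim(x→0) f'(x)/g'(x) = lim(x→0) (cosh(x))/(cos(x))
  = 1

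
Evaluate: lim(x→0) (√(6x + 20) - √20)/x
This is a standard limit.

Factor or rationalize the expression:
  lim(x→0) (√(6x + 20) - √20)/x = 3·sqrt(5)/10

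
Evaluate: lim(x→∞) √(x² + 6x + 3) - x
This is an ∞-∞ indeterminate form.

Combine fractions or rationalize to convert ∞-∞ to 0/0 form:
  lim(x→∞) √(x² + 6x + 3) - x = 3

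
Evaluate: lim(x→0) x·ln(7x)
This is a 0·∞ indeterminate form.

Rewrite 0·∞ as a quotient (0/0 or ∞/∞ form), then apply L'Hôpital's rule:
  lim(x→0) x·ln(7x) = 0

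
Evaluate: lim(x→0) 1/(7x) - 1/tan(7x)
This is an ∞-∞ indeterminate form.

Combine fractions or rationalize to convert ∞-∞ to 0/0 form:
  lim(x→0) 1/(7x) - 1/tan(7x) = 0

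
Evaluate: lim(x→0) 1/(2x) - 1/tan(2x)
This is an ∞-∞ indeterminate form.

Combine fractions or rationalize to convert ∞-∞ to 0/0 form:
  lim(x→0) 1/(2x) - 1/tan(2x) = 0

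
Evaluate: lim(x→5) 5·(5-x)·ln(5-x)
This is a 0·∞ indeterminate form.

Rewrite 0·∞ as a quotient (0/0 or ∞/∞ form), then apply L'Hôpital's rule:
  lim(x→5) 5·(5-x)·ln(5-x) = 0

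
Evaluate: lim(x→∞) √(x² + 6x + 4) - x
This is an ∞-∞ indeterminate form.

Combine fractions or rationalize to convert ∞-∞ to 0/0 form:
  lim(x→∞) √(x² + 6x + 4) - x = 3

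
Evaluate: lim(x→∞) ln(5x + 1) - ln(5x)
This is an ∞-∞ indeterminate form.

Combine fractions or rationalize to convert ∞-∞ to 0/0 form:
  lim(x→∞) ln(5x + 1) - ln(5x) = 0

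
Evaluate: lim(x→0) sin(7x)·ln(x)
This is a 0·∞ indeterminate form.

Rewrite 0·∞ as a quotient (0/0 or ∞/∞ form), then apply L'Hôpital's rule:
  lim(x→0) sin(7x)·ln(x) = 0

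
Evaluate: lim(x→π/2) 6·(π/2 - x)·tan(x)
This is a 0·∞ indeterminate form.

Rewrite 0·∞ as a quotient (0/0 or ∞/∞ form), then apply L'Hôpital's rule:
  lim(x→π/2) 6·(π/2 - x)·tan(x) = 6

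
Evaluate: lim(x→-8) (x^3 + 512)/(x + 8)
This is a standard limit.

Factor or rationalize the expression:
  lim(x→-8) (x^3 + 512)/(x + 8) = 192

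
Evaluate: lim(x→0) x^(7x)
This is an exponential indeterminate form.

For exponential indeterminate forms, take the natural log:
  Let L = lim(x→0) x^(7x)
  Then ln(L) = lim(x→0) [exponent × ln(base)]
  Evaluate using L'Hôpital or standard limits, then exponentiate.
  L = 1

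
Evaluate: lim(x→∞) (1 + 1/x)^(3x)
This is an exponential indeterminate form.

For exponential indeterminate forms, take the natural log:
  Let L = lim(x→∞) (1 + 1/x)^(3x)
  Then ln(L) = lim(x→∞) [exponent × ln(base)]
  Evaluate using L'Hôpital or standard limits, then exponentiate.
  L = e^(3)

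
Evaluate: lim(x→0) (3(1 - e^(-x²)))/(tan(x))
This is a 0/0 indeterminate form.

Apply L'Hôpital's rule: differentiate numerator and denominator separately.
  f(x) = 3 - 3·e^(-x^2)   ⇒   f'(x) = 6·x·e^(-x^2)
  g(x) = tan(x)   ⇒   g'(x) = tan(x)^2 + 1
  lim(x→0) f'(x)/g'(x) = lim(x→0) (6·x·e^(-x^2))/(tan(x)^2 + 1)
  = 0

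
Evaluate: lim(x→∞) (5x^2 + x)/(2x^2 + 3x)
This is an ∞/∞ indeterminate form.

Apply L'Hôpital's rule: differentiate numerator and denominator separately.
  f(x) = 5·x^2 + x   ⇒   f'(x) = 10·x + 1
  g(x) = 2·x^2 + 3·x   ⇒   g'(x) = 4·x + 3
  lim(x→∞) f'(x)/g'(x) = lim(x→∞) (10·x + 1)/(4·x + 3)
  = 5/2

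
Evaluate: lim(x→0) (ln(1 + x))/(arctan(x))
This is a 0/0 indeterminate form.

Apply L'Hôpital's rule: differentiate numerator and denominator separately.
  f(x) = ln(x + 1)   ⇒   f'(x) = 1/(x + 1)
  g(x) = atan(x)   ⇒   g'(x) = 1/(x^2 + 1)
  lim(x→0) f'(x)/g'(x) = lim(x→0) (1/(x + 1))/(1/(x^2 + 1))
  = 1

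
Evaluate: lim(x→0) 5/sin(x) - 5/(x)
This is an ∞-∞ indeterminate form.

Combine fractions or rationalize to convert ∞-∞ to 0/0 form:
  lim(x→0) 5/sin(x) - 5/(x) = 0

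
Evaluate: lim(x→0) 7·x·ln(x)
This is a 0·∞ indeterminate form.

Rewrite 0·∞ as a quotient (0/0 or ∞/∞ form), then apply L'Hôpital's rule:
  lim(x→0) 7·x·ln(x) = 0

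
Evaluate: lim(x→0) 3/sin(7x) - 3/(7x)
This is an ∞-∞ indeterminate form.

Combine fractions or rationalize to convert ∞-∞ to 0/0 form:
  lim(x→0) 3/sin(7x) - 3/(7x) = 0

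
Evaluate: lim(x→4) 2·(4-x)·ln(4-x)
This is a 0·∞ indeterminate form.

Rewrite 0·∞ as a quotient (0/0 or ∞/∞ form), then apply L'Hôpital's rule:
  lim(x→4) 2·(4-x)·ln(4-x) = 0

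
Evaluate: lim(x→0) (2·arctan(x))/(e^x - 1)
This is a 0/0 indeterminate form.

Apply L'Hôpital's rule: differentiate numerator and denominator separately.
  f(x) = 2·atan(x)   ⇒   f'(x) = 2/(x^2 + 1)
  g(x) = e^(x) - 1   ⇒   g'(x) = e^(x)
  lim(x→0) f'(x)/g'(x) = lim(x→0) (2/(x^2 + 1))/(e^(x))
  = 2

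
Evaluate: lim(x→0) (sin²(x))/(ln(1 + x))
This is a 0/0 indeterminate form.

Apply L'Hôpital's rule: differentiate numerator and denominator separately.
  f(x) = sin(x)^2   ⇒   f'(x) = 2·sin(x)·cos(x)
  g(x) = ln(x + 1)   ⇒   g'(x) = 1/(x + 1)
  lim(x→0) f'(x)/g'(x) = lim(x→0) (2·sin(x)·cos(x))/(1/(x + 1))
  = 0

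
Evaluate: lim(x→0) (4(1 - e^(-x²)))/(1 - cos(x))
This is a 0/0 indeterminate form.

Apply L'Hôpital's rule: differentiate numerator and denominator separately.
  f(x) = 4 - 4·e^(-x^2)   ⇒   f'(x) = 8·x·e^(-x^2)
  g(x) = 1 - cos(x)   ⇒   g'(x) = sin(x)
  lim(x→0) f'(x)/g'(x) = lim(x→0) (8·x·e^(-x^2))/(sin(x))
  = 8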